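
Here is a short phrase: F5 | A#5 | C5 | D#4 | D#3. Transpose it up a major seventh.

F5: a seventh up reaches E, and 11 semitones makes it E6.
A major seventh up from A#5 gives G##6.
C5: a seventh up reaches B, and 11 semitones makes it B5.
D#4 up a major seventh is C##5.
D#3 up a major seventh is C##4.

E6 G##6 B5 C##5 C##4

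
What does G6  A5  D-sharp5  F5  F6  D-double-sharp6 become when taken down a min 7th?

A5 B4 E#4 G4 G5 E##5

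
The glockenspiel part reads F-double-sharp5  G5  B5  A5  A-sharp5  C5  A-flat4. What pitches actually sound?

F##7 G7 B7 A7 A#7 C7 Ab6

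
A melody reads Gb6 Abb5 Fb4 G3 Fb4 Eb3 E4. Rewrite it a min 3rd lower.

Gb6 becomes Eb6
Abb5 becomes Fb5
Fb4 becomes Db4
G3 becomes E3
Fb4 becomes Db4
Eb3 becomes C3
E4 becomes C#4

Eb6 Fb5 Db4 E3 Db4 C3 C#4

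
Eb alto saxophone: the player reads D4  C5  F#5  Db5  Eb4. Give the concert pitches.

F3 Eb4 A4 Fb4 Gb3

Written C4 on the Eb alto saxophone sounds as Eb3, a major sixth lower; apply that shift to every note.
D4 to F3
C5 to Eb4
F#5 to A4
Db5 to Fb4
Eb4 to Gb3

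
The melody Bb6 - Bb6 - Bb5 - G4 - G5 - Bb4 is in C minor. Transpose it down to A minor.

C minor to A minor down is a minor third, so every note moves down by that interval.
Bb6 becomes G6
Bb6 becomes G6
Bb5 becomes G5
G4 becomes E4
G5 becomes E5
Bb4 becomes G4

G6 G6 G5 E4 E5 G4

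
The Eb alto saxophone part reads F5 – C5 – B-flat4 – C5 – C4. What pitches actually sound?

Ab4 Eb4 Db4 Eb4 Eb3

The Eb alto saxophone sounds a major sixth below written, so transpose each written note down a major sixth.
F5 → Ab4
C5 → Eb4
Bb4 → Db4
C5 → Eb4
C4 → Eb3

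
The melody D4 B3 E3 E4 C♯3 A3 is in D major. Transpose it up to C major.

C5 A4 D4 D5 B3 G4

D major to C major up is a minor seventh, so every note moves up by that interval.
D4 becomes C5
B3 becomes A4
E3 becomes D4
E4 becomes D5
C#3 becomes B3
A3 becomes G4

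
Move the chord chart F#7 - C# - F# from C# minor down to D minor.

G7 D G

C# minor down to D minor is a major seventh; each chord root moves by that interval while the quality stays the same.
F#7: root F# down a major seventh → G, giving G7.
C#: root C# down a major seventh → D, giving D.
F#: root F# down a major seventh → G, giving G.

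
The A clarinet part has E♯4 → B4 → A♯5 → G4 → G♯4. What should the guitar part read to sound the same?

C##5 G#5 F##6 E5 E#5

First find concert pitch: the A clarinet sounds a minor third below written, so E♯4 B4 A♯5 G4 G♯4 sounds C##4 G#4 F##5 E4 E#4.
Then write for guitar: it sounds a perfect octave below written, so the part must be a perfect octave above concert.
C##4 → C##5
G#4 → G#5
F##5 → F##6
E4 → E5
E#4 → E#5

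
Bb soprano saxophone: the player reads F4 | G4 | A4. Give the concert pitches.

Written C4 on the Bb soprano saxophone sounds as Bb3, a major second lower; apply that shift to every note.
F4 becomes Eb4
G4 becomes F4
A4 becomes G4

Eb4 F4 G4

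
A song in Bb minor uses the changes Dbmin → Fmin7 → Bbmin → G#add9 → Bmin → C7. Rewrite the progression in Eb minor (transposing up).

Bb minor up to Eb minor is a perfect fourth; each chord root moves by that interval while the quality stays the same.
Dbmin: root Db up a perfect fourth → Gb, giving Gbmin.
Fmin7: root F up a perfect fourth → Bb, giving Bbmin7.
Bbmin: root Bb up a perfect fourth → Eb, giving Ebmin.
G#add9: root G# up a perfect fourth → C#, giving C#add9.
Bmin: root B up a perfect fourth → E, giving Emin.
C7: root C up a perfect fourth → F, giving F7.

Gbmin Bbmin7 Ebmin C#add9 Emin F7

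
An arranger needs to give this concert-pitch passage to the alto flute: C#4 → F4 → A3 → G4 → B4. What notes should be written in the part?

F#4 Bb4 D4 C5 E5

Written C4 sounds as G3 on the alto flute, so concert pitches are written a perfect fourth up.
C#4 to F#4
F4 to Bb4
A3 to D4
G4 to C5
B4 to E5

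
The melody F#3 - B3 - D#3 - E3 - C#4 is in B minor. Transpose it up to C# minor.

G#3 C#4 E#3 F#3 D#4

B minor to C# minor up is a major second, so every note moves up by that interval.
F#3 becomes G#3
B3 becomes C#4
D#3 becomes E#3
E3 becomes F#3
C#4 becomes D#4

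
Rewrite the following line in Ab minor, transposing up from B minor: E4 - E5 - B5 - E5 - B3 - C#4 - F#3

Db5 Db6 Ab6 Db6 Ab4 Bb4 Eb4

From B up to Ab is a diminished seventh; apply that to each pitch.
E4 becomes Db5
E5 becomes Db6
B5 becomes Ab6
E5 becomes Db6
B3 becomes Ab4
C#4 becomes Bb4
F#3 becomes Eb4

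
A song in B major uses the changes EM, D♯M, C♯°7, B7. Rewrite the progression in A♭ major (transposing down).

DbM CM Bb°7 Ab7

B major down to A♭ major is an augmented second; each chord root moves by that interval while the quality stays the same.
EM: root E down an augmented second → Db, giving DbM.
D♯M: root D♯ down an augmented second → C, giving CM.
C♯°7: root C♯ down an augmented second → Bb, giving Bb°7.
B7: root B down an augmented second → Ab, giving Ab7.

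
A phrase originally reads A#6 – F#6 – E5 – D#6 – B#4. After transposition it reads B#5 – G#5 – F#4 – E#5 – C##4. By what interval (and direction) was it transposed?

From A#6 to B#5 is 7 letter names — a seventh of some quality.
B#5 to A#6 is 10 semitones, which makes it a minor seventh; the second version is lower, so the direction is down.
Checking another pair — B#4 → C##4 — gives the same interval.

down a minor seventh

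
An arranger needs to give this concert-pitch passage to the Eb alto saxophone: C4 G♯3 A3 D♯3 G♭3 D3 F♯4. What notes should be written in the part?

A4 E#4 F#4 B#3 Eb4 B3 D#5

The Eb alto saxophone sounds a major sixth below written, so the written part must be a major sixth above concert — transpose each note up.
C4 gives A4
G#3 gives E#4
A3 gives F#4
D#3 gives B#3
Gb3 gives Eb4
D3 gives B3
F#4 gives D#5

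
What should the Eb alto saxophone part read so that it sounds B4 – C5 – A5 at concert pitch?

G#5 A5 F#6

Written C4 sounds as Eb3 on the Eb alto saxophone, so concert pitches are written a major sixth up.
B4 gives G#5
C5 gives A5
A5 gives F#6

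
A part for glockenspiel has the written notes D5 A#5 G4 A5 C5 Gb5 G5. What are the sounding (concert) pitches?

D7 A#7 G6 A7 C7 Gb7 G7

Written C4 on the glockenspiel sounds as C6, a perfect fifteenth higher; apply that shift to every note.
D5 → D7
A#5 → A#7
G4 → G6
A5 → A7
C5 → C7
Gb5 → Gb7
G5 → G7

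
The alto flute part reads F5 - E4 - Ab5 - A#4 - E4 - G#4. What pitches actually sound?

C5 B3 Eb5 E#4 B3 D#4

The alto flute sounds a perfect fourth below written, so transpose each written note down a perfect fourth.
F5 → C5
E4 → B3
Ab5 → Eb5
A#4 → E#4
E4 → B3
G#4 → D#4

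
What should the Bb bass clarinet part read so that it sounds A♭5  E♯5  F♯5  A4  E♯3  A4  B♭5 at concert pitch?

Bb6 F##6 G#6 B5 F##4 B5 C7

The Bb bass clarinet sounds a major ninth below written, so the written part must be a major ninth above concert — transpose each note up.
Ab5 gives Bb6
E#5 gives F##6
F#5 gives G#6
A4 gives B5
E#3 gives F##4
A4 gives B5
Bb5 gives C7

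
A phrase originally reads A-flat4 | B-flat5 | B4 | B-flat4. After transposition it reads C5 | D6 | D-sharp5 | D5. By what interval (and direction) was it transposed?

Take the first pair: Ab4 → C5. A to C spans 3 letter names, so the interval is some kind of third.
Ab4 to C5 is 4 semitones, which makes it a major third; the second version is higher, so the direction is up.
Checking another pair — Bb4 → D5 — gives the same interval.

up a major third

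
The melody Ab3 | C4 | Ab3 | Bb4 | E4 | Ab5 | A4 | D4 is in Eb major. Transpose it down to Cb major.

Eb major to Cb major down is a major third, so every note moves down by that interval.
Ab3 becomes Fb3
C4 becomes Ab3
Ab3 becomes Fb3
Bb4 becomes Gb4
E4 becomes C4
Ab5 becomes Fb5
A4 becomes F4
D4 becomes Bb3

Fb3 Ab3 Fb3 Gb4 C4 Fb5 F4 Bb3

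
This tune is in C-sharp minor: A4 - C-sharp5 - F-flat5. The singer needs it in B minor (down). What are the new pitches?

G4 B4 Ebb5

From C-sharp down to B is a major second; apply that to each pitch.
A4 → G4
C#5 → B4
Fb5 → Ebb5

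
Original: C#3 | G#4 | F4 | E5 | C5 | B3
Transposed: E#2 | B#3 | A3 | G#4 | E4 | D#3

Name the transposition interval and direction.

down a minor sixth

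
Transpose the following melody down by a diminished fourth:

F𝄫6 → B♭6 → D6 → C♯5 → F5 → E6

Fbb6 down a diminished fourth is Cb6.
A diminished fourth down from Bb6 gives F#6.
D6: a fourth down reaches A, and 4 semitones makes it A#5.
C#5: a fourth down reaches G, and 4 semitones makes it G##4.
A diminished fourth down from F5 gives C#5.
E6: a fourth down reaches B, and 4 semitones makes it B#5.

Cb6 F#6 A#5 G##4 C#5 B#5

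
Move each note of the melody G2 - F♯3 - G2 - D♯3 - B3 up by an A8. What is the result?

G#3 F##4 G#3 D##4 B#4

G2: an octave up reaches G, and 13 semitones makes it G#3.
F#3: an octave up reaches F, and 13 semitones makes it F##4.
G2: an octave up reaches G, and 13 semitones makes it G#3.
D#3: an octave up reaches D, and 13 semitones makes it D##4.
B3: an octave up reaches B, and 13 semitones makes it B#4.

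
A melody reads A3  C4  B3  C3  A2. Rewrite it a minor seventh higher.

G4 Bb4 A4 Bb3 G3

A3 -> G4
C4 -> Bb4
B3 -> A4
C3 -> Bb3
A2 -> G3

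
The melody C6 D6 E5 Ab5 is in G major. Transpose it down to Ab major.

From G down to Ab is a major seventh; apply that to each pitch.
C6 -> Db5
D6 -> Eb5
E5 -> F4
Ab5 -> Bbb4

Db5 Eb5 F4 Bbb4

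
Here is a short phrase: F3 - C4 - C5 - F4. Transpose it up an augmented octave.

F#4 C#5 C#6 F#5

F3 gives F#4
C4 gives C#5
C5 gives C#6
F4 gives F#5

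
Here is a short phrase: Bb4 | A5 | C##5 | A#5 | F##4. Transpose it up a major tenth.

Bb4 -> D6
A5 -> C#7
C##5 -> E##6
A#5 -> C##7
F##4 -> A##5

D6 C#7 E##6 C##7 A##5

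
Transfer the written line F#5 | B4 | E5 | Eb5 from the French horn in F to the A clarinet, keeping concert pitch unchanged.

D5 G4 C5 Cb5

First find concert pitch: the French horn in F sounds a perfect fifth below written, so F#5 B4 E5 Eb5 sounds B4 E4 A4 Ab4.
Then write for A clarinet: it sounds a minor third below written, so the part must be a minor third above concert.
B4 → D5
E4 → G4
A4 → C5
Ab4 → Cb5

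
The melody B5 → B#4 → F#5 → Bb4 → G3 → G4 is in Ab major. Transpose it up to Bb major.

C#6 C##5 G#5 C5 A3 A4

From Ab up to Bb is a major second; apply that to each pitch.
B5 gives C#6
B#4 gives C##5
F#5 gives G#5
Bb4 gives C5
G3 gives A3
G4 gives A4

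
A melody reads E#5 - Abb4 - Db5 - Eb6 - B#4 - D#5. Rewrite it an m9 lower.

A minor ninth down from E#5 gives D##4.
A minor ninth down from Abb4 gives Gb3.
A minor ninth down from Db5 gives C4.
A minor ninth down from Eb6 gives D5.
B#4: a ninth down reaches A, and 13 semitones makes it A##3.
D#5 down a minor ninth is C##4.

D##4 Gb3 C4 D5 A##3 C##4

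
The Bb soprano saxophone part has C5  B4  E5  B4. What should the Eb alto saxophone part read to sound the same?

First find concert pitch: the Bb soprano saxophone sounds a major second below written, so C5 B4 E5 B4 sounds Bb4 A4 D5 A4.
Then write for Eb alto saxophone: it sounds a major sixth below written, so the part must be a major sixth above concert.
Bb4 → G5
A4 → F#5
D5 → B5
A4 → F#5

G5 F#5 B5 F#5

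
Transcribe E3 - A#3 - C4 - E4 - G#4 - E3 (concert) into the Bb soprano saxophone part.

F#3 B#3 D4 F#4 A#4 F#3

Written C4 sounds as Bb3 on the Bb soprano saxophone, so concert pitches are written a major second up.
E3 to F#3
A#3 to B#3
C4 to D4
E4 to F#4
G#4 to A#4
E3 to F#3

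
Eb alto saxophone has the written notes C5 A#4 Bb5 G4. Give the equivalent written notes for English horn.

Bb4 G#4 Ab5 F4

First find concert pitch: the Eb alto saxophone sounds a major sixth below written, so C5 A#4 Bb5 G4 sounds Eb4 C#4 Db5 Bb3.
Then write for English horn: it sounds a perfect fifth below written, so the part must be a perfect fifth above concert.
Eb4 → Bb4
C#4 → G#4
Db5 → Ab5
Bb3 → F4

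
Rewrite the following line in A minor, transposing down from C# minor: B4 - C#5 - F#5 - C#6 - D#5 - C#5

G4 A4 D5 A5 B4 A4

C# minor to A minor down is a major third, so every note moves down by that interval.
B4 → G4
C#5 → A4
F#5 → D5
C#6 → A5
D#5 → B4
C#5 → A4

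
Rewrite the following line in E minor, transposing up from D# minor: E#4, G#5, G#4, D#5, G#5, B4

F#4 A5 A4 E5 A5 C5

From D# up to E is a minor second; apply that to each pitch.
E#4 -> F#4
G#5 -> A5
G#4 -> A4
D#5 -> E5
G#5 -> A5
B4 -> C5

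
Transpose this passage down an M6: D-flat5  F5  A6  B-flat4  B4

Fb4 Ab4 C6 Db4 D4

Db5 to Fb4
F5 to Ab4
A6 to C6
Bb4 to Db4
B4 to D4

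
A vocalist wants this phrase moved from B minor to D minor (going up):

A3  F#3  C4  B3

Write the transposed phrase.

C4 A3 Eb4 D4

B minor to D minor up is a minor third, so every note moves up by that interval.
A3 gives C4
F#3 gives A3
C4 gives Eb4
B3 gives D4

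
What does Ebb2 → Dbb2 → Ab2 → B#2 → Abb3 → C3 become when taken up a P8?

Ebb2 up a perfect octave is Ebb3.
A perfect octave up from Dbb2 gives Dbb3.
Ab2 up a perfect octave is Ab3.
B#2 up a perfect octave is B#3.
Abb3 up a perfect octave is Abb4.
A perfect octave up from C3 gives C4.

Ebb3 Dbb3 Ab3 B#3 Abb4 C4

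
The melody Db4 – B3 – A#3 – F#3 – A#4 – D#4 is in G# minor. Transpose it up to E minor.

G# minor to E minor up is a minor sixth, so every note moves up by that interval.
Db4 becomes Bbb4
B3 becomes G4
A#3 becomes F#4
F#3 becomes D4
A#4 becomes F#5
D#4 becomes B4

Bbb4 G4 F#4 D4 F#5 B4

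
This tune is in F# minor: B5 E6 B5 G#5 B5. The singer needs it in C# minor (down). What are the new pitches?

F# minor to C# minor down is a perfect fourth, so every note moves down by that interval.
B5 gives F#5
E6 gives B5
B5 gives F#5
G#5 gives D#5
B5 gives F#5

F#5 B5 F#5 D#5 F#5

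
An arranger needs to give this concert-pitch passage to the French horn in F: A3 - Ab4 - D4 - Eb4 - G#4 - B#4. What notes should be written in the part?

E4 Eb5 A4 Bb4 D#5 F##5

Written C4 sounds as F3 on the French horn in F, so concert pitches are written a perfect fifth up.
A3 becomes E4
Ab4 becomes Eb5
D4 becomes A4
Eb4 becomes Bb4
G#4 becomes D#5
B#4 becomes F##5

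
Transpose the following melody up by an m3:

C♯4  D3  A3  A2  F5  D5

E4 F3 C4 C3 Ab5 F5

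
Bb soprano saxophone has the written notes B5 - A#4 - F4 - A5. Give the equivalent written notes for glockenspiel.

A3 G#2 Eb2 G3

First find concert pitch: the Bb soprano saxophone sounds a major second below written, so B5 A#4 F4 A5 sounds A5 G#4 Eb4 G5.
Then write for glockenspiel: it sounds a perfect fifteenth above written, so the part must be a perfect fifteenth below concert.
A5 → A3
G#4 → G#2
Eb4 → Eb2
G5 → G3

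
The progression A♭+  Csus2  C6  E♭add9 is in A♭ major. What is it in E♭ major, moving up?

Eb+ Gsus2 G6 Bbadd9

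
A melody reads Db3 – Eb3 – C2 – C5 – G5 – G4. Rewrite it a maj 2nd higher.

Eb3 F3 D2 D5 A5 A4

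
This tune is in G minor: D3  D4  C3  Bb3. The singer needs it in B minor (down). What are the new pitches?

F#2 F#3 E2 D3

G minor to B minor down is a minor sixth, so every note moves down by that interval.
D3 -> F#2
D4 -> F#3
C3 -> E2
Bb3 -> D3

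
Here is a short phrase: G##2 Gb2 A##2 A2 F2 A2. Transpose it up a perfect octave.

G##3 Gb3 A##3 A3 F3 A3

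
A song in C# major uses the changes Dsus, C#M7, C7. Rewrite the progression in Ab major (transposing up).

C# major up to Ab major is a diminished sixth; each chord root moves by that interval while the quality stays the same.
Dsus: root D up a diminished sixth → Bbb, giving Bbbsus.
C#M7: root C# up a diminished sixth → Ab, giving AbM7.
C7: root C up a diminished sixth → Abb, giving Abb7.

Bbbsus AbM7 Abb7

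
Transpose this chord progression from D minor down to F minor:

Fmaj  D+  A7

D minor down to F minor is a major sixth; each chord root moves by that interval while the quality stays the same.
Fmaj: root F down a major sixth → Ab, giving Abmaj.
D+: root D down a major sixth → F, giving F+.
A7: root A down a major sixth → C, giving C7.

Abmaj F+ C7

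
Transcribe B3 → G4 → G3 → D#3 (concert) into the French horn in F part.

Written C4 sounds as F3 on the French horn in F, so concert pitches are written a perfect fifth up.
B3 becomes F#4
G4 becomes D5
G3 becomes D4
D#3 becomes A#3

F#4 D5 D4 A#3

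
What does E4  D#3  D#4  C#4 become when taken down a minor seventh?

F#3 E#2 E#3 D#3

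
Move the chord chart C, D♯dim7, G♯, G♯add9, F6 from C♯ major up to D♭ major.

Dbb Ebdim7 Ab Abadd9 Gbb6

C♯ major up to D♭ major is a diminished second; each chord root moves by that interval while the quality stays the same.
C: root C up a diminished second → Dbb, giving Dbb.
D♯dim7: root D♯ up a diminished second → Eb, giving Ebdim7.
G♯: root G♯ up a diminished second → Ab, giving Ab.
G♯add9: root G♯ up a diminished second → Ab, giving Abadd9.
F6: root F up a diminished second → Gbb, giving Gbb6.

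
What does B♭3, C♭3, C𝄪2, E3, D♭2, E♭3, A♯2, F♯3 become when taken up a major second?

Bb3 becomes C4
Cb3 becomes Db3
C##2 becomes D##2
E3 becomes F#3
Db2 becomes Eb2
Eb3 becomes F3
A#2 becomes B#2
F#3 becomes G#3

C4 Db3 D##2 F#3 Eb2 F3 B#2 G#3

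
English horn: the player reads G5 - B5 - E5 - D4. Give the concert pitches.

The English horn sounds a perfect fifth below written, so transpose each written note down a perfect fifth.
G5 -> C5
B5 -> E5
E5 -> A4
D4 -> G3

C5 E5 A4 G3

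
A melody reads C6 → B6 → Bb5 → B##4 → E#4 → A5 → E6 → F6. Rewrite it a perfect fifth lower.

F5 E6 Eb5 E##4 A#3 D5 A5 Bb5

C6: a fifth down reaches F, and 7 semitones makes it F5.
B6: a fifth down reaches E, and 7 semitones makes it E6.
A perfect fifth down from Bb5 gives Eb5.
B##4: a fifth down reaches E, and 7 semitones makes it E##4.
A perfect fifth down from E#4 gives A#3.
A5 down a perfect fifth is D5.
E6 down a perfect fifth is A5.
F6 down a perfect fifth is Bb5.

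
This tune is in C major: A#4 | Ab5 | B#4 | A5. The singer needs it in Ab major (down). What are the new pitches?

F#4 Fb5 G#4 F5

C major to Ab major down is a major third, so every note moves down by that interval.
A#4 to F#4
Ab5 to Fb5
B#4 to G#4
A5 to F5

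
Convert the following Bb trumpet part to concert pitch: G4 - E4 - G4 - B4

F4 D4 F4 A4

The Bb trumpet sounds a major second below written, so transpose each written note down a major second.
G4 becomes F4
E4 becomes D4
G4 becomes F4
B4 becomes A4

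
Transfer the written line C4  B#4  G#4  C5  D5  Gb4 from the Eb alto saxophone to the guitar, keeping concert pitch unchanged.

Eb4 D#5 B4 Eb5 F5 Bbb4

First find concert pitch: the Eb alto saxophone sounds a major sixth below written, so C4 B#4 G#4 C5 D5 Gb4 sounds Eb3 D#4 B3 Eb4 F4 Bbb3.
Then write for guitar: it sounds a perfect octave below written, so the part must be a perfect octave above concert.
Eb3 → Eb4
D#4 → D#5
B3 → B4
Eb4 → Eb5
F4 → F5
Bbb3 → Bbb4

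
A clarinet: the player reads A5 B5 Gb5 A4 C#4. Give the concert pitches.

F#5 G#5 Eb5 F#4 A#3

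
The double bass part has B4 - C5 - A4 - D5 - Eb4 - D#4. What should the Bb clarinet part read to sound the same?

First find concert pitch: the double bass sounds a perfect octave below written, so B4 C5 A4 D5 Eb4 D#4 sounds B3 C4 A3 D4 Eb3 D#3.
Then write for Bb clarinet: it sounds a major second below written, so the part must be a major second above concert.
B3 → C#4
C4 → D4
A3 → B3
D4 → E4
Eb3 → F3
D#3 → E#3

C#4 D4 B3 E4 F3 E#3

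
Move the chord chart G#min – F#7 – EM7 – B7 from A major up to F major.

Emin D7 CM7 G7

A major up to F major is a minor sixth; each chord root moves by that interval while the quality stays the same.
G#min: root G# up a minor sixth → E, giving Emin.
F#7: root F# up a minor sixth → D, giving D7.
EM7: root E up a minor sixth → C, giving CM7.
B7: root B up a minor sixth → G, giving G7.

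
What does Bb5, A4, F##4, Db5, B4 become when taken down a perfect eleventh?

F4 E3 C##3 Ab3 F#3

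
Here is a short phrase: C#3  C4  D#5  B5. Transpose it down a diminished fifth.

F##2 F#3 G##4 E#5

C#3: a fifth down reaches F, and 6 semitones makes it F##2.
A diminished fifth down from C4 gives F#3.
D#5: a fifth down reaches G, and 6 semitones makes it G##4.
A diminished fifth down from B5 gives E#5.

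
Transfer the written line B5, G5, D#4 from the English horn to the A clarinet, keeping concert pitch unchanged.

First find concert pitch: the English horn sounds a perfect fifth below written, so B5 G5 D#4 sounds E5 C5 G#3.
Then write for A clarinet: it sounds a minor third below written, so the part must be a minor third above concert.
E5 → G5
C5 → Eb5
G#3 → B3

G5 Eb5 B3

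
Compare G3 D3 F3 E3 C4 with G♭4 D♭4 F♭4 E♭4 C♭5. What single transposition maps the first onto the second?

up a diminished octave

Take the first pair: G3 → Gb4. G to G spans 8 letter names, so the interval is some kind of octave.
G3 to Gb4 is 11 semitones, which makes it a diminished octave; the second version is higher, so the direction is up.
Checking another pair — C4 → Cb5 — gives the same interval.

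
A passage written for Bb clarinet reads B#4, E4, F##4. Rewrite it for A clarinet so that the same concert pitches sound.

First find concert pitch: the Bb clarinet sounds a major second below written, so B#4 E4 F##4 sounds A#4 D4 E#4.
Then write for A clarinet: it sounds a minor third below written, so the part must be a minor third above concert.
A#4 → C#5
D4 → F4
E#4 → G#4

C#5 F4 G#4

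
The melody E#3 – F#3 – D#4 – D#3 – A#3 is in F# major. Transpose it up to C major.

B3 C4 A4 A3 E4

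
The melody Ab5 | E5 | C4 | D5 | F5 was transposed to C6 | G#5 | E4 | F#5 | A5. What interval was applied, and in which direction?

up a major third

Take the first pair: Ab5 → C6. A to C spans 3 letter names, so the interval is some kind of third.
Ab5 to C6 is 4 semitones, which makes it a major third; the second version is higher, so the direction is up.
Checking another pair — F5 → A5 — gives the same interval.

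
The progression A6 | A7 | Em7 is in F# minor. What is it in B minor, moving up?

D6 D7 Am7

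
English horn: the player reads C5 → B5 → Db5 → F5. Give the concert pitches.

F4 E5 Gb4 Bb4

Written C4 on the English horn sounds as F3, a perfect fifth lower; apply that shift to every note.
C5 -> F4
B5 -> E5
Db5 -> Gb4
F5 -> Bb4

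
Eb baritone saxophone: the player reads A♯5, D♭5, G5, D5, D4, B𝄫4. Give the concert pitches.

C#4 Fb3 Bb3 F3 F2 Dbb3

The Eb baritone saxophone sounds a major thirteenth below written, so transpose each written note down a major thirteenth.
A#5 becomes C#4
Db5 becomes Fb3
G5 becomes Bb3
D5 becomes F3
D4 becomes F2
Bbb4 becomes Dbb3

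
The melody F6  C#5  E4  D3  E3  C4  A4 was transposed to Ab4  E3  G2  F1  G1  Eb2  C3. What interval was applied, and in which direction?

down a major thirteenth

Take the first pair: F6 → Ab4. F to A spans 13 letter names, so the interval is some kind of thirteenth.
Ab4 to F6 is 21 semitones, which makes it a major thirteenth; the second version is lower, so the direction is down.
Checking another pair — A4 → C3 — gives the same interval.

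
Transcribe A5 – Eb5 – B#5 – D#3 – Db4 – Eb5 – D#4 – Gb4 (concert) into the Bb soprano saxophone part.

B5 F5 C##6 E#3 Eb4 F5 E#4 Ab4

The Bb soprano saxophone sounds a major second below written, so the written part must be a major second above concert — transpose each note up.
A5 becomes B5
Eb5 becomes F5
B#5 becomes C##6
D#3 becomes E#3
Db4 becomes Eb4
Eb5 becomes F5
D#4 becomes E#4
Gb4 becomes Ab4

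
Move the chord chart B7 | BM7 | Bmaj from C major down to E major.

D#7 D#M7 D#maj

C major down to E major is a minor sixth; each chord root moves by that interval while the quality stays the same.
B7: root B down a minor sixth → D#, giving D#7.
BM7: root B down a minor sixth → D#, giving D#M7.
Bmaj: root B down a minor sixth → D#, giving D#maj.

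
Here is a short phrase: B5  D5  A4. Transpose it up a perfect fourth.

E6 G5 D5

B5 becomes E6
D5 becomes G5
A4 becomes D5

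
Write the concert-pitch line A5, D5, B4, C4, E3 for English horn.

Written C4 sounds as F3 on the English horn, so concert pitches are written a perfect fifth up.
A5 becomes E6
D5 becomes A5
B4 becomes F#5
C4 becomes G4
E3 becomes B3

E6 A5 F#5 G4 B3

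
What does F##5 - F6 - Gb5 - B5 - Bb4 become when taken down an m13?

A##3 A4 Bb3 D#4 D3

F##5 -> A##3
F6 -> A4
Gb5 -> Bb3
B5 -> D#4
Bb4 -> D3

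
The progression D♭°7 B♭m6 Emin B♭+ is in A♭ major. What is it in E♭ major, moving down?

A♭ major down to E♭ major is a perfect fourth; each chord root moves by that interval while the quality stays the same.
D♭°7: root D♭ down a perfect fourth → Ab, giving Ab°7.
B♭m6: root B♭ down a perfect fourth → F, giving Fm6.
Emin: root E down a perfect fourth → B, giving Bmin.
B♭+: root B♭ down a perfect fourth → F, giving F+.

Ab°7 Fm6 Bmin F+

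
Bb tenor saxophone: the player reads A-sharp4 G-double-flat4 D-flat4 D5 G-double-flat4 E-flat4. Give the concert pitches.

Written C4 on the Bb tenor saxophone sounds as Bb2, a major ninth lower; apply that shift to every note.
A#4 -> G#3
Gbb4 -> Fbb3
Db4 -> Cb3
D5 -> C4
Gbb4 -> Fbb3
Eb4 -> Db3

G#3 Fbb3 Cb3 C4 Fbb3 Db3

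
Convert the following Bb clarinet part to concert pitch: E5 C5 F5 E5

The Bb clarinet sounds a major second below written, so transpose each written note down a major second.
E5 → D5
C5 → Bb4
F5 → Eb5
E5 → D5

D5 Bb4 Eb5 D5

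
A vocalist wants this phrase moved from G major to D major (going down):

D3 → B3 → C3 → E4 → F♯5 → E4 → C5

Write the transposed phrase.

G major to D major down is a perfect fourth, so every note moves down by that interval.
D3 becomes A2
B3 becomes F#3
C3 becomes G2
E4 becomes B3
F#5 becomes C#5
E4 becomes B3
C5 becomes G4

A2 F#3 G2 B3 C#5 B3 G4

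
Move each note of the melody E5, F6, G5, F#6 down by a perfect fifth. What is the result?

E5 to A4
F6 to Bb5
G5 to C5
F#6 to B5

A4 Bb5 C5 B5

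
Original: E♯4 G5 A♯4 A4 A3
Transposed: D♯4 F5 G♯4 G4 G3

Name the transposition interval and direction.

down a major second

Take the first pair: E#4 → D#4. E to D spans 2 letter names, so the interval is some kind of second.
D#4 to E#4 is 2 semitones, which makes it a major second; the second version is lower, so the direction is down.
Checking another pair — A3 → G3 — gives the same interval.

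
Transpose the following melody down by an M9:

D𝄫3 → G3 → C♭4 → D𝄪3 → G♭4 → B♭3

Cbb2 F2 Bbb2 C##2 Fb3 Ab2

Dbb3: a ninth down reaches C, and 14 semitones makes it Cbb2.
G3 down a major ninth is F2.
A major ninth down from Cb4 gives Bbb2.
D##3 down a major ninth is C##2.
A major ninth down from Gb4 gives Fb3.
A major ninth down from Bb3 gives Ab2.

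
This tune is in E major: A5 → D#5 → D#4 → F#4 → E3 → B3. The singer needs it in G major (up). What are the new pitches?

C6 F#5 F#4 A4 G3 D4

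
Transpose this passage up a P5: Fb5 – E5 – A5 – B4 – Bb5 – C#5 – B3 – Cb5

Cb6 B5 E6 F#5 F6 G#5 F#4 Gb5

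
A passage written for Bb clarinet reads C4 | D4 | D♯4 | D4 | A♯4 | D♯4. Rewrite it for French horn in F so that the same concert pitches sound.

First find concert pitch: the Bb clarinet sounds a major second below written, so C4 D4 D♯4 D4 A♯4 D♯4 sounds Bb3 C4 C#4 C4 G#4 C#4.
Then write for French horn in F: it sounds a perfect fifth below written, so the part must be a perfect fifth above concert.
Bb3 → F4
C4 → G4
C#4 → G#4
C4 → G4
G#4 → D#5
C#4 → G#4

F4 G4 G#4 G4 D#5 G#4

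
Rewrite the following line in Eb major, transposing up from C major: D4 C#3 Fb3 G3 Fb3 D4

F4 E3 Abb3 Bb3 Abb3 F4

From C up to Eb is a minor third; apply that to each pitch.
D4 → F4
C#3 → E3
Fb3 → Abb3
G3 → Bb3
Fb3 → Abb3
D4 → F4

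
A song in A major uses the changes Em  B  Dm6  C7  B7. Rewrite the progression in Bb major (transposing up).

Fm C Ebm6 Db7 C7

A major up to Bb major is a minor second; each chord root moves by that interval while the quality stays the same.
Em: root E up a minor second → F, giving Fm.
B: root B up a minor second → C, giving C.
Dm6: root D up a minor second → Eb, giving Ebm6.
C7: root C up a minor second → Db, giving Db7.
B7: root B up a minor second → C, giving C7.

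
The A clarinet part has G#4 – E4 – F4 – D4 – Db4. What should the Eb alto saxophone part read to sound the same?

First find concert pitch: the A clarinet sounds a minor third below written, so G#4 E4 F4 D4 Db4 sounds E#4 C#4 D4 B3 Bb3.
Then write for Eb alto saxophone: it sounds a major sixth below written, so the part must be a major sixth above concert.
E#4 → C##5
C#4 → A#4
D4 → B4
B3 → G#4
Bb3 → G4

C##5 A#4 B4 G#4 G4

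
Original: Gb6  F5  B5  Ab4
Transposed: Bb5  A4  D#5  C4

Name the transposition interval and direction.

down a minor sixth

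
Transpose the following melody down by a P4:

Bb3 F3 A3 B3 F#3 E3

F3 C3 E3 F#3 C#3 B2

Bb3 down a perfect fourth is F3.
A perfect fourth down from F3 gives C3.
A3 down a perfect fourth is E3.
B3: a fourth down reaches F, and 5 semitones makes it F#3.
F#3: a fourth down reaches C, and 5 semitones makes it C#3.
A perfect fourth down from E3 gives B2.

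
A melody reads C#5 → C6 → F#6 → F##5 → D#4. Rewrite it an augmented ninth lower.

C#5: a ninth down reaches B, and 15 semitones makes it Bb3.
C6: a ninth down reaches B, and 15 semitones makes it Bbb4.
F#6 down an augmented ninth is Eb5.
F##5 down an augmented ninth is E4.
D#4 down an augmented ninth is C3.

Bb3 Bbb4 Eb5 E4 C3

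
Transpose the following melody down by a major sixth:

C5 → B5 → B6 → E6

C5: a sixth down reaches E, and 9 semitones makes it Eb4.
A major sixth down from B5 gives D5.
B6: a sixth down reaches D, and 9 semitones makes it D6.
E6: a sixth down reaches G, and 9 semitones makes it G5.

Eb4 D5 D6 G5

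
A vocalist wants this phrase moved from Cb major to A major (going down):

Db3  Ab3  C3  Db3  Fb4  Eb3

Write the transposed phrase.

Cb major to A major down is a diminished third, so every note moves down by that interval.
Db3 to B2
Ab3 to F#3
C3 to A#2
Db3 to B2
Fb4 to D4
Eb3 to C#3

B2 F#3 A#2 B2 D4 C#3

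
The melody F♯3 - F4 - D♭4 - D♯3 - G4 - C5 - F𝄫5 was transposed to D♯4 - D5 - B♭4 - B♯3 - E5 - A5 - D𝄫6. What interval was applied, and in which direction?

From F#3 to D#4 is 6 letter names — a sixth of some quality.
F#3 to D#4 is 9 semitones, which makes it a major sixth; the second version is higher, so the direction is up.
Checking another pair — Fbb5 → Dbb6 — gives the same interval.

up a major sixth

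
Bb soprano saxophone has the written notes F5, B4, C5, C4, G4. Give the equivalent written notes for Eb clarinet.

C5 F#4 G4 G3 D4

First find concert pitch: the Bb soprano saxophone sounds a major second below written, so F5 B4 C5 C4 G4 sounds Eb5 A4 Bb4 Bb3 F4.
Then write for Eb clarinet: it sounds a minor third above written, so the part must be a minor third below concert.
Eb5 → C5
A4 → F#4
Bb4 → G4
Bb3 → G3
F4 → D4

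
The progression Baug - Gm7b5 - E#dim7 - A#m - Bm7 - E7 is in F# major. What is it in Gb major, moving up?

Cbaug Abbm7b5 Fdim7 Bbm Cbm7 Fb7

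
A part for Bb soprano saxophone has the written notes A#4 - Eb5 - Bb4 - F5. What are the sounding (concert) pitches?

Written C4 on the Bb soprano saxophone sounds as Bb3, a major second lower; apply that shift to every note.
A#4 gives G#4
Eb5 gives Db5
Bb4 gives Ab4
F5 gives Eb5

G#4 Db5 Ab4 Eb5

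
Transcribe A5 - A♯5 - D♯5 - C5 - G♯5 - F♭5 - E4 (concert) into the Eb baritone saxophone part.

F#7 F##7 B#6 A6 E#7 Db7 C#6

Written C4 sounds as Eb2 on the Eb baritone saxophone, so concert pitches are written a major thirteenth up.
A5 gives F#7
A#5 gives F##7
D#5 gives B#6
C5 gives A6
G#5 gives E#7
Fb5 gives Db7
E4 gives C#6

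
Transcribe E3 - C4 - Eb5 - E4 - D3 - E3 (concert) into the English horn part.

B3 G4 Bb5 B4 A3 B3

Written C4 sounds as F3 on the English horn, so concert pitches are written a perfect fifth up.
E3 becomes B3
C4 becomes G4
Eb5 becomes Bb5
E4 becomes B4
D3 becomes A3
E3 becomes B3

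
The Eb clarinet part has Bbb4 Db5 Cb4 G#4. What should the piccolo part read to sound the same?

First find concert pitch: the Eb clarinet sounds a minor third above written, so Bbb4 Db5 Cb4 G#4 sounds Dbb5 Fb5 Ebb4 B4.
Then write for piccolo: it sounds a perfect octave above written, so the part must be a perfect octave below concert.
Dbb5 → Dbb4
Fb5 → Fb4
Ebb4 → Ebb3
B4 → B3

Dbb4 Fb4 Ebb3 B3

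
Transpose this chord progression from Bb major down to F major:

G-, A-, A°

D- E- E°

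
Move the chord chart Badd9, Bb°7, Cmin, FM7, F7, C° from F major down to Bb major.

F major down to Bb major is a perfect fifth; each chord root moves by that interval while the quality stays the same.
Badd9: root B down a perfect fifth → E, giving Eadd9.
Bb°7: root Bb down a perfect fifth → Eb, giving Eb°7.
Cmin: root C down a perfect fifth → F, giving Fmin.
FM7: root F down a perfect fifth → Bb, giving BbM7.
F7: root F down a perfect fifth → Bb, giving Bb7.
C°: root C down a perfect fifth → F, giving F°.

Eadd9 Eb°7 Fmin BbM7 Bb7 F°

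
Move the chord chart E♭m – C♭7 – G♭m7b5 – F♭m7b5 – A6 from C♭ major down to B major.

D#m B7 F#m7b5 Em7b5 G##6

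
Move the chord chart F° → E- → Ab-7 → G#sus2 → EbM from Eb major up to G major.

Eb major up to G major is a major third; each chord root moves by that interval while the quality stays the same.
F°: root F up a major third → A, giving A°.
E-: root E up a major third → G#, giving G#-.
Ab-7: root Ab up a major third → C, giving C-7.
G#sus2: root G# up a major third → B#, giving B#sus2.
EbM: root Eb up a major third → G, giving GM.

A° G#- C-7 B#sus2 GM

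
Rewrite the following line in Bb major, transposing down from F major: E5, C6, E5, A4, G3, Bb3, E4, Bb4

A4 F5 A4 D4 C3 Eb3 A3 Eb4

F major to Bb major down is a perfect fifth, so every note moves down by that interval.
E5 → A4
C6 → F5
E5 → A4
A4 → D4
G3 → C3
Bb3 → Eb3
E4 → A3
Bb4 → Eb4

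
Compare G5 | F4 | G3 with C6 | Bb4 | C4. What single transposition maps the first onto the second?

up a perfect fourth

Take the first pair: G5 → C6. G to C spans 4 letter names, so the interval is some kind of fourth.
G5 to C6 is 5 semitones, which makes it a perfect fourth; the second version is higher, so the direction is up.
Checking another pair — G3 → C4 — gives the same interval.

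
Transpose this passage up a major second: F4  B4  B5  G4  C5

A major second up from F4 gives G4.
B4: a second up reaches C, and 2 semitones makes it C#5.
B5 up a major second is C#6.
A major second up from G4 gives A4.
C5 up a major second is D5.

G4 C#5 C#6 A4 D5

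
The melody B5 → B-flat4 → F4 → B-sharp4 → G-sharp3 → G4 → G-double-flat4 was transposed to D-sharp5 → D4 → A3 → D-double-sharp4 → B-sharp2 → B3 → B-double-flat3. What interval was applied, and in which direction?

down a minor sixth

Take the first pair: B5 → D#5. B to D spans 6 letter names, so the interval is some kind of sixth.
D#5 to B5 is 8 semitones, which makes it a minor sixth; the second version is lower, so the direction is down.
Checking another pair — Gbb4 → Bbb3 — gives the same interval.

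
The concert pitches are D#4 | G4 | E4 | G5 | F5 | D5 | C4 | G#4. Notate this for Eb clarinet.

The Eb clarinet sounds a minor third above written, so the written part must be a minor third below concert — transpose each note down.
D#4 gives B#3
G4 gives E4
E4 gives C#4
G5 gives E5
F5 gives D5
D5 gives B4
C4 gives A3
G#4 gives E#4

B#3 E4 C#4 E5 D5 B4 A3 E#4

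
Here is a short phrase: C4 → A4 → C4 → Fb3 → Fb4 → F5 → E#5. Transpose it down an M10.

Ab2 F3 Ab2 Dbb2 Dbb3 Db4 C#4

C4: a tenth down reaches A, and 16 semitones makes it Ab2.
A4 down a major tenth is F3.
C4 down a major tenth is Ab2.
A major tenth down from Fb3 gives Dbb2.
A major tenth down from Fb4 gives Dbb3.
A major tenth down from F5 gives Db4.
E#5: a tenth down reaches C, and 16 semitones makes it C#4.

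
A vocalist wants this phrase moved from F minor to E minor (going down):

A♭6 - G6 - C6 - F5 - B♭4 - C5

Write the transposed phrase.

G6 F#6 B5 E5 A4 B4

From F down to E is a minor second; apply that to each pitch.
Ab6 → G6
G6 → F#6
C6 → B5
F5 → E5
Bb4 → A4
C5 → B4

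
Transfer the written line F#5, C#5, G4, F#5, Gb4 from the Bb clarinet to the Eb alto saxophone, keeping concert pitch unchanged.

C#6 G#5 D5 C#6 Db5

First find concert pitch: the Bb clarinet sounds a major second below written, so F#5 C#5 G4 F#5 Gb4 sounds E5 B4 F4 E5 Fb4.
Then write for Eb alto saxophone: it sounds a major sixth below written, so the part must be a major sixth above concert.
E5 → C#6
B4 → G#5
F4 → D5
E5 → C#6
Fb4 → Db5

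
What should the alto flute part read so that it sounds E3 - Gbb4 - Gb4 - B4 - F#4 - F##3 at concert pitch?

Written C4 sounds as G3 on the alto flute, so concert pitches are written a perfect fourth up.
E3 becomes A3
Gbb4 becomes Cbb5
Gb4 becomes Cb5
B4 becomes E5
F#4 becomes B4
F##3 becomes B#3

A3 Cbb5 Cb5 E5 B4 B#3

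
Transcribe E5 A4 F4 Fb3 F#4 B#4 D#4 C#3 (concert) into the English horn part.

B5 E5 C5 Cb4 C#5 F##5 A#4 G#3

Written C4 sounds as F3 on the English horn, so concert pitches are written a perfect fifth up.
E5 becomes B5
A4 becomes E5
F4 becomes C5
Fb3 becomes Cb4
F#4 becomes C#5
B#4 becomes F##5
D#4 becomes A#4
C#3 becomes G#3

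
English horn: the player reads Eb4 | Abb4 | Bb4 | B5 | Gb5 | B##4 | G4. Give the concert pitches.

The English horn sounds a perfect fifth below written, so transpose each written note down a perfect fifth.
Eb4 becomes Ab3
Abb4 becomes Dbb4
Bb4 becomes Eb4
B5 becomes E5
Gb5 becomes Cb5
B##4 becomes E##4
G4 becomes C4

Ab3 Dbb4 Eb4 E5 Cb5 E##4 C4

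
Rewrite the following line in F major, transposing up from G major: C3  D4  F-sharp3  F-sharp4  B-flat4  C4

G major to F major up is a minor seventh, so every note moves up by that interval.
C3 gives Bb3
D4 gives C5
F#3 gives E4
F#4 gives E5
Bb4 gives Ab5
C4 gives Bb4

Bb3 C5 E4 E5 Ab5 Bb4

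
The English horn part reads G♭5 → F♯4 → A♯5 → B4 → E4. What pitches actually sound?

Written C4 on the English horn sounds as F3, a perfect fifth lower; apply that shift to every note.
Gb5 to Cb5
F#4 to B3
A#5 to D#5
B4 to E4
E4 to A3

Cb5 B3 D#5 E4 A3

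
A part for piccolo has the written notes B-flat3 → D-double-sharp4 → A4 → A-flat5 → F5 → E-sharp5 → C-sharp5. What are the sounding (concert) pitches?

Bb4 D##5 A5 Ab6 F6 E#6 C#6

The piccolo sounds a perfect octave above written, so transpose each written note up a perfect octave.
Bb3 -> Bb4
D##4 -> D##5
A4 -> A5
Ab5 -> Ab6
F5 -> F6
E#5 -> E#6
C#5 -> C#6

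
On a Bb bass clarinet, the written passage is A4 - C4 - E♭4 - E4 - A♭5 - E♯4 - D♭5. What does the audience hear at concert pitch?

G3 Bb2 Db3 D3 Gb4 D#3 Cb4

Written C4 on the Bb bass clarinet sounds as Bb2, a major ninth lower; apply that shift to every note.
A4 -> G3
C4 -> Bb2
Eb4 -> Db3
E4 -> D3
Ab5 -> Gb4
E#4 -> D#3
Db5 -> Cb4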